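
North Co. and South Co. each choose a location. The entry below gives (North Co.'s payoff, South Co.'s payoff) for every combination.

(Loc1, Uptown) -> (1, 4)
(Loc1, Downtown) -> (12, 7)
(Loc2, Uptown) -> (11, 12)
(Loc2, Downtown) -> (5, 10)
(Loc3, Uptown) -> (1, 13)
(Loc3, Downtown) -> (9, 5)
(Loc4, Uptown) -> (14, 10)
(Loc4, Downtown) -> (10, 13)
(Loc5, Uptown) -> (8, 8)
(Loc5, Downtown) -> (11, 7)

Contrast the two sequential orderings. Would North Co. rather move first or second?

second

If North Co. leads: South Co.'s best replies are Loc1→Downtown, Loc2→Uptown, Loc3→Uptown, Loc4→Downtown, Loc5→Uptown; North Co.'s induced payoffs 12, 11, 1, 10, 8; outcome (Loc1, Downtown), payoffs (12, 7).
If South Co. leads: North Co.'s best replies are Uptown→Loc4, Downtown→Loc1; South Co.'s induced payoffs 10, 7; outcome (Loc4, Uptown), payoffs (14, 10).
North Co. gets 12 moving first and 14 moving second, so North Co. prefers to move second.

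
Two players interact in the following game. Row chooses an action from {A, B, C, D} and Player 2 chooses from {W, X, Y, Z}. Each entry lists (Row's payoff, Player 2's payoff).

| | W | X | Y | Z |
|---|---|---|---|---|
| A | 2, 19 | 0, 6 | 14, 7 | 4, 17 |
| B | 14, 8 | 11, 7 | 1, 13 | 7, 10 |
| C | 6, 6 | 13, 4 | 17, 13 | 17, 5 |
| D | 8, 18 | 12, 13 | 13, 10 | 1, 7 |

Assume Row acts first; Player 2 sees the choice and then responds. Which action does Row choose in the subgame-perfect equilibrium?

C

Player 2 best-responds to each possible Row move:
- A → Player 2 plays W (best of 19, 6, 7, 17); Row gets 2.
- B → Player 2 plays Y (best of 8, 7, 13, 10); Row gets 1.
- C → Player 2 plays Y (best of 6, 4, 13, 5); Row gets 17.
- D → Player 2 plays W (best of 18, 13, 10, 7); Row gets 8.
Among 2, 1, 17, 8, the best is 17 at C. Subgame-perfect outcome: (C, Y) with payoffs (17, 13).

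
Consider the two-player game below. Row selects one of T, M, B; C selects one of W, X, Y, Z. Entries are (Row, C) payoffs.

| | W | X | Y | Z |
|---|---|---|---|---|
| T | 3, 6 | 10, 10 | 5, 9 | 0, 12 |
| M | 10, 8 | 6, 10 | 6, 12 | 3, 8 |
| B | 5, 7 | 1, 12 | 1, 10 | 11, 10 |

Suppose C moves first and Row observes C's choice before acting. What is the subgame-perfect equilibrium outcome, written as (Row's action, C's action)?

Row best-responds to each possible C move:
- W: Row compares 3, 10, 5 and picks M; C would get 8.
- X: Row compares 10, 6, 1 and picks T; C would get 10.
- Y: Row compares 5, 6, 1 and picks M; C would get 12.
- Z: Row compares 0, 3, 11 and picks B; C would get 10.
Maximizing over 8, 10, 12, 10, C chooses Y. Subgame-perfect outcome: (M, Y) with payoffs (6, 12).

(M, Y)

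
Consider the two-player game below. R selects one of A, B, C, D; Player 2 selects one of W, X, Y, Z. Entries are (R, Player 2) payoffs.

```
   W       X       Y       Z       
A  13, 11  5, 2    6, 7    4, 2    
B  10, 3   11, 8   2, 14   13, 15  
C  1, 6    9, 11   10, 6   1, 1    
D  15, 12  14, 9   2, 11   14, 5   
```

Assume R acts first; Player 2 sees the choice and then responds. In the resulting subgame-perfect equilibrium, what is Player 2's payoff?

Backward induction with R moving first.
- A: BR = W, leader payoff 13.
- B: BR = Z, leader payoff 13.
- C: BR = X, leader payoff 9.
- D: BR = W, leader payoff 15.
Maximizing over 13, 13, 9, 15, R chooses D. Subgame-perfect outcome: (D, W) with payoffs (15, 12).

12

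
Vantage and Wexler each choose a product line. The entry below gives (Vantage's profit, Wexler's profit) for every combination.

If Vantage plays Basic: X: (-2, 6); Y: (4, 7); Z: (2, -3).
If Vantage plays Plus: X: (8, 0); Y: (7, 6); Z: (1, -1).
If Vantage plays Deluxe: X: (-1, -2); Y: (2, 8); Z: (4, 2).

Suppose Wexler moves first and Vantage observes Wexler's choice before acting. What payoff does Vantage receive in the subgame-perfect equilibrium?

Backward induction with Wexler moving first.
- X: BR = Plus, leader payoff 0.
- Y: BR = Plus, leader payoff 6.
- Z: BR = Deluxe, leader payoff 2.
Maximizing over 0, 6, 2, Wexler chooses Y. Subgame-perfect outcome: (Plus, Y) with payoffs (7, 6).

7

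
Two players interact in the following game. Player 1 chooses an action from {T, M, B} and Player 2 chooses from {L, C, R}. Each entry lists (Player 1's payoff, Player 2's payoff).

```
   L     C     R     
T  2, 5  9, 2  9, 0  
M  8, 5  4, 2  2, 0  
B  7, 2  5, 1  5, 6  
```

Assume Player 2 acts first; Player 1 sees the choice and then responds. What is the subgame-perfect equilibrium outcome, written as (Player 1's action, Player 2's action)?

Backward induction with Player 2 moving first.
- L → Player 1 plays M (best of 2, 8, 7); Player 2 gets 5.
- C → Player 1 plays T (best of 9, 4, 5); Player 2 gets 2.
- R → Player 1 plays T (best of 9, 2, 5); Player 2 gets 0.
Maximizing over 5, 2, 0, Player 2 chooses L. Subgame-perfect outcome: (M, L) with payoffs (8, 5).

(M, L)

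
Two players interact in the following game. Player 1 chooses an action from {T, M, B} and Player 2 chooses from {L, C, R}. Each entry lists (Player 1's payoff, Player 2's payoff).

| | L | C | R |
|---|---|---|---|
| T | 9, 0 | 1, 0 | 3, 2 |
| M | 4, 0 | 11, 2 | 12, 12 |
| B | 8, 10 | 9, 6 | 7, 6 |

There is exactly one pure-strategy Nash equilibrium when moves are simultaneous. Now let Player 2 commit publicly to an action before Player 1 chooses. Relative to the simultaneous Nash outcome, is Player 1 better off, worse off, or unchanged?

unchanged

Solve by backward induction (Player 2 leads).
- L → Player 1 plays T (best of 9, 4, 8); Player 2 gets 0.
- C → Player 1 plays M (best of 1, 11, 9); Player 2 gets 2.
- R → Player 1 plays M (best of 3, 12, 7); Player 2 gets 12.
Player 2's induced payoffs are 0, 2, 12, so Player 2 commits to R. Subgame-perfect outcome: (M, R) with payoffs (12, 12).
Under simultaneous play:
Player 1's best replies: L→T; C→M; R→M.
Player 2's best replies: T→R; M→R; B→L.
The unique mutual best reply is (M, R), giving (12, 12).
Player 1 earns 12 sequentially versus 12 at the Nash outcome: unchanged.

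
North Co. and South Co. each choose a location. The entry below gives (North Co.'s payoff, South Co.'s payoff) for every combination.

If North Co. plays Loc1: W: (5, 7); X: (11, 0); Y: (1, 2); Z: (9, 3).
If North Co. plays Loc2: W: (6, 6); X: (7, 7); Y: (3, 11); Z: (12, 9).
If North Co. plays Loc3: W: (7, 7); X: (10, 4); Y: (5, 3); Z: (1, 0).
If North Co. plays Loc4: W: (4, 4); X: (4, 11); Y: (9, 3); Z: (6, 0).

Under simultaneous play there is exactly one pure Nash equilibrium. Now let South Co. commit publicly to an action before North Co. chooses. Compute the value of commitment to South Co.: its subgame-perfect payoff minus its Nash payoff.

2

Work backward from North Co.'s decision.
- W: North Co. compares 5, 6, 7, 4 and picks Loc3; South Co. would get 7.
- X: North Co. compares 11, 7, 10, 4 and picks Loc1; South Co. would get 0.
- Y: North Co. compares 1, 3, 5, 9 and picks Loc4; South Co. would get 3.
- Z: North Co. compares 9, 12, 1, 6 and picks Loc2; South Co. would get 9.
South Co.'s induced payoffs are 7, 0, 3, 9, so South Co. commits to Z. Subgame-perfect outcome: (Loc2, Z) with payoffs (12, 9).
Now find the simultaneous Nash equilibrium.
North Co.'s best replies: W→Loc3; X→Loc1; Y→Loc4; Z→Loc2.
South Co.'s best replies: Loc1→W; Loc2→Y; Loc3→W; Loc4→X.
Only (Loc3, W) has each player best-responding; Nash payoffs (7, 7).
South Co.'s commitment gain: 9 − 7 = 2.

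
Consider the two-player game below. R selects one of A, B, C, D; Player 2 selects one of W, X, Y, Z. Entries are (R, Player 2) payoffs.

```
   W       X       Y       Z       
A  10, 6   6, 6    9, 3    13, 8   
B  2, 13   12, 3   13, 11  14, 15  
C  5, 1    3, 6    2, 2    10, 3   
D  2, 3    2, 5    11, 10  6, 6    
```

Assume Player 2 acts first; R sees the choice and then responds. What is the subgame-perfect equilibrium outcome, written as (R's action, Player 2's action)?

Backward induction with Player 2 moving first.
- W → R plays A (best of 10, 2, 5, 2); Player 2 gets 6.
- X → R plays B (best of 6, 12, 3, 2); Player 2 gets 3.
- Y → R plays B (best of 9, 13, 2, 11); Player 2 gets 11.
- Z → R plays B (best of 13, 14, 10, 6); Player 2 gets 15.
Maximizing over 6, 3, 11, 15, Player 2 chooses Z. Subgame-perfect outcome: (B, Z) with payoffs (14, 15).

(B, Z)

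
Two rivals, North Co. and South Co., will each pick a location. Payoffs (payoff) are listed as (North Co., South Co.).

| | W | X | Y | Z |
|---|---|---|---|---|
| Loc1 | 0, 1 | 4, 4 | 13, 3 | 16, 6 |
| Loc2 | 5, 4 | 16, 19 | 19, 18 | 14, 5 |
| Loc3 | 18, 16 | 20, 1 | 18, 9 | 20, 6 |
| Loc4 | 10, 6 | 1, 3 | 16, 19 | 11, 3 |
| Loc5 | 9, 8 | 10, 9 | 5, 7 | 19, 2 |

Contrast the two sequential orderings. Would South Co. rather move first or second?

first

If North Co. leads: South Co.'s best replies are Loc1→Z, Loc2→X, Loc3→W, Loc4→Y, Loc5→X; North Co.'s induced payoffs 16, 16, 18, 16, 10; outcome (Loc3, W), payoffs (18, 16).
If South Co. leads: North Co.'s best replies are W→Loc3, X→Loc3, Y→Loc2, Z→Loc3; South Co.'s induced payoffs 16, 1, 18, 6; outcome (Loc2, Y), payoffs (19, 18).
South Co. gets 18 moving first and 16 moving second, so South Co. prefers to move first.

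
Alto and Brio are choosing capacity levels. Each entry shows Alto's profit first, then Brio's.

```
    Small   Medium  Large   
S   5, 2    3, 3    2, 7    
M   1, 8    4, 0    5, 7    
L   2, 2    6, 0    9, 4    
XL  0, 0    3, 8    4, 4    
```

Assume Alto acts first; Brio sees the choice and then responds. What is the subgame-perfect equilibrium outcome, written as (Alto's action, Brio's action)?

(L, Large)

Work backward from Brio's decision.
- S: Brio compares 2, 3, 7 and picks Large; Alto would get 2.
- M: Brio compares 8, 0, 7 and picks Small; Alto would get 1.
- L: Brio compares 2, 0, 4 and picks Large; Alto would get 9.
- XL: Brio compares 0, 8, 4 and picks Medium; Alto would get 3.
Among 2, 1, 9, 3, the best is 9 at L. Subgame-perfect outcome: (L, Large) with payoffs (9, 4).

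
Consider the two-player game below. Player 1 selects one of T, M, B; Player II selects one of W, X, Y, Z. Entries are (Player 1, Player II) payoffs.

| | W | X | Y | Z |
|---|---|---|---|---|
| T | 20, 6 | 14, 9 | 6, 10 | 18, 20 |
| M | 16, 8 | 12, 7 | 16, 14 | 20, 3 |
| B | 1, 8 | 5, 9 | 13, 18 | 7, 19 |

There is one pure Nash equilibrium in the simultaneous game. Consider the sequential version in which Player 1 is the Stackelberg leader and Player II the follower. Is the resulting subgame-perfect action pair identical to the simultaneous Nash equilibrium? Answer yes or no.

Work backward from Player II's decision.
- T → Player II plays Z (best of 6, 9, 10, 20); Player 1 gets 18.
- M → Player II plays Y (best of 8, 7, 14, 3); Player 1 gets 16.
- B → Player II plays Z (best of 8, 9, 18, 19); Player 1 gets 7.
Maximizing over 18, 16, 7, Player 1 chooses T. Subgame-perfect outcome: (T, Z) with payoffs (18, 20).
Now find the simultaneous Nash equilibrium.
Player 1's best replies: W→T; X→T; Y→M; Z→M.
Player II's best replies: T→Z; M→Y; B→Z.
The unique mutual best reply is (M, Y), giving (16, 14).
Sequential outcome (T, Z) differs from the Nash profile (M, Y).

no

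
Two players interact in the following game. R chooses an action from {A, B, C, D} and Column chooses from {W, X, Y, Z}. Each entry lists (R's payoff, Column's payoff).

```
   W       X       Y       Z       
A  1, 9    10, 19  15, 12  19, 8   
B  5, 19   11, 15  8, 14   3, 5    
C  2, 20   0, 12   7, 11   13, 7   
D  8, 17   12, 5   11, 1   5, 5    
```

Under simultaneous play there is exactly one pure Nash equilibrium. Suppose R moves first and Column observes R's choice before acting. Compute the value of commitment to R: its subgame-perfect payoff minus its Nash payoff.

Column best-responds to each possible R move:
- A: Column compares 9, 19, 12, 8 and picks X; R would get 10.
- B: Column compares 19, 15, 14, 5 and picks W; R would get 5.
- C: Column compares 20, 12, 11, 7 and picks W; R would get 2.
- D: Column compares 17, 5, 1, 5 and picks W; R would get 8.
R's induced payoffs are 10, 5, 2, 8, so R commits to A. Subgame-perfect outcome: (A, X) with payoffs (10, 19).
Now find the simultaneous Nash equilibrium.
R's best replies: W→D; X→D; Y→A; Z→A.
Column's best replies: A→X; B→W; C→W; D→W.
The unique mutual best reply is (D, W), giving (8, 17).
R's commitment gain: 10 − 8 = 2.

2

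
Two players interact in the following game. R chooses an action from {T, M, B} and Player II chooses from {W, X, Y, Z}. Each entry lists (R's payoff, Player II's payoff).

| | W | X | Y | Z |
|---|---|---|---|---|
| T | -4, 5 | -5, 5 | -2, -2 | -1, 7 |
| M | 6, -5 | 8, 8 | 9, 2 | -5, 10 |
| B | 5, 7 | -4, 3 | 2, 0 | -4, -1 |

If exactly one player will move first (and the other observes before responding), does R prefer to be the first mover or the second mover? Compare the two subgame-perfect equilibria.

second

If R leads: Player II's best replies are T→Z, M→Z, B→W; R's induced payoffs -1, -5, 5; outcome (B, W), payoffs (5, 7).
If Player II leads: R's best replies are W→M, X→M, Y→M, Z→T; Player II's induced payoffs -5, 8, 2, 7; outcome (M, X), payoffs (8, 8).
R gets 5 moving first and 8 moving second, so R prefers to move second.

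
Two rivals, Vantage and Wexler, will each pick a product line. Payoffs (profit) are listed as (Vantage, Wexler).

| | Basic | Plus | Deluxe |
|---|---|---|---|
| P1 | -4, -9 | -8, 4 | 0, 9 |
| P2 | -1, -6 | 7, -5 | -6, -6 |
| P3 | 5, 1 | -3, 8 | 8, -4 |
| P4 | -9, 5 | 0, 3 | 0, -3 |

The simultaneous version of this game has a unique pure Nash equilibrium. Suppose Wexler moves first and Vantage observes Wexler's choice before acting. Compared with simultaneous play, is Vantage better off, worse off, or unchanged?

Solve by backward induction (Wexler leads).
- Basic: BR = P3, leader payoff 1.
- Plus: BR = P2, leader payoff -5.
- Deluxe: BR = P3, leader payoff -4.
Wexler's induced payoffs are 1, -5, -4, so Wexler commits to Basic. Subgame-perfect outcome: (P3, Basic) with payoffs (5, 1).
For the simultaneous game, intersect best replies.
Vantage's best replies: Basic→P3; Plus→P2; Deluxe→P3.
Wexler's best replies: P1→Deluxe; P2→Plus; P3→Plus; P4→Basic.
Only (P2, Plus) has each player best-responding; Nash payoffs (7, -5).
Vantage earns 5 sequentially versus 7 at the Nash outcome: worse off.

worse off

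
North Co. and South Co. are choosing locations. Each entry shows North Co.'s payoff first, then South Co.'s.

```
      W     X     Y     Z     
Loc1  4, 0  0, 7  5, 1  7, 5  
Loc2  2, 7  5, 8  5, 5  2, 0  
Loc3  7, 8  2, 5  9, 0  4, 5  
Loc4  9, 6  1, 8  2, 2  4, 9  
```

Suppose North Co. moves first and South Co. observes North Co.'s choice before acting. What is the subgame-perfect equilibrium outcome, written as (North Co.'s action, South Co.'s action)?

(Loc3, W)

South Co. best-responds to each possible North Co. move:
- Loc1: BR = X, leader payoff 0.
- Loc2: BR = X, leader payoff 5.
- Loc3: BR = W, leader payoff 7.
- Loc4: BR = Z, leader payoff 4.
Maximizing over 0, 5, 7, 4, North Co. chooses Loc3. Subgame-perfect outcome: (Loc3, W) with payoffs (7, 8).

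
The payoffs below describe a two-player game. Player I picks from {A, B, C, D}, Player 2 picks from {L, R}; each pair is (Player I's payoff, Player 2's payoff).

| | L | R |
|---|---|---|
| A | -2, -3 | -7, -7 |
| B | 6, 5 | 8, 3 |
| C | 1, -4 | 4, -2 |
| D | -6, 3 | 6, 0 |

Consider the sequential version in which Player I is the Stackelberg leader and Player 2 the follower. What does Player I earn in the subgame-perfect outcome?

6

Backward induction with Player I moving first.
- A → Player 2 plays L (best of -3, -7); Player I gets -2.
- B → Player 2 plays L (best of 5, 3); Player I gets 6.
- C → Player 2 plays R (best of -4, -2); Player I gets 4.
- D → Player 2 plays L (best of 3, 0); Player I gets -6.
Player I's induced payoffs are -2, 6, 4, -6, so Player I commits to B. Subgame-perfect outcome: (B, L) with payoffs (6, 5).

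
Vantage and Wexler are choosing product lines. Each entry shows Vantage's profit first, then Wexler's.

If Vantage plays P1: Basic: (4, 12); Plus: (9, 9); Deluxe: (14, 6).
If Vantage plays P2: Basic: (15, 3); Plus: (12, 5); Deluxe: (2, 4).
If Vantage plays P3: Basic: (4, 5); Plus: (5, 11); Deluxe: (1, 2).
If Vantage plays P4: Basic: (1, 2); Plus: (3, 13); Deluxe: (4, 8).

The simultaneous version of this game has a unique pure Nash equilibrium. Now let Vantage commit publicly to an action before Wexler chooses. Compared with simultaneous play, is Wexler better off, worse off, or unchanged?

Solve by backward induction (Vantage leads).
- P1 → Wexler plays Basic (best of 12, 9, 6); Vantage gets 4.
- P2 → Wexler plays Plus (best of 3, 5, 4); Vantage gets 12.
- P3 → Wexler plays Plus (best of 5, 11, 2); Vantage gets 5.
- P4 → Wexler plays Plus (best of 2, 13, 8); Vantage gets 3.
Vantage's induced payoffs are 4, 12, 5, 3, so Vantage commits to P2. Subgame-perfect outcome: (P2, Plus) with payoffs (12, 5).
For the simultaneous game, intersect best replies.
Vantage's best replies: Basic→P2; Plus→P2; Deluxe→P1.
Wexler's best replies: P1→Basic; P2→Plus; P3→Plus; P4→Plus.
The unique mutual best reply is (P2, Plus), giving (12, 5).
Wexler earns 5 sequentially versus 5 at the Nash outcome: unchanged.

unchanged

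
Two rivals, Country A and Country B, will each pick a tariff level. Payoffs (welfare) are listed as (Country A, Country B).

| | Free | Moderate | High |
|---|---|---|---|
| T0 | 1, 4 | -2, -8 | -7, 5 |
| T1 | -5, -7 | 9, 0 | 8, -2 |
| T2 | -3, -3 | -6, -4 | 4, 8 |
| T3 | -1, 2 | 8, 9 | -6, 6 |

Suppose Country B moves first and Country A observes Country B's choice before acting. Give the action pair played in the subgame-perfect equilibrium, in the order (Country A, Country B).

Solve by backward induction (Country B leads).
- Free → Country A plays T0 (best of 1, -5, -3, -1); Country B gets 4.
- Moderate → Country A plays T1 (best of -2, 9, -6, 8); Country B gets 0.
- High → Country A plays T1 (best of -7, 8, 4, -6); Country B gets -2.
Country B's induced payoffs are 4, 0, -2, so Country B commits to Free. Subgame-perfect outcome: (T0, Free) with payoffs (1, 4).

(T0, Free)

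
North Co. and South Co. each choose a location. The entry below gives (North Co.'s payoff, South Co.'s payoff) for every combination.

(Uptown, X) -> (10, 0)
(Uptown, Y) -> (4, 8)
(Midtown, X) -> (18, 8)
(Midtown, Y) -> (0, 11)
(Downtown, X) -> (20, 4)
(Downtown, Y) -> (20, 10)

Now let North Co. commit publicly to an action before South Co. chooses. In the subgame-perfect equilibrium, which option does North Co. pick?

Downtown

Backward induction with North Co. moving first.
- Uptown → South Co. plays Y (best of 0, 8); North Co. gets 4.
- Midtown → South Co. plays Y (best of 8, 11); North Co. gets 0.
- Downtown → South Co. plays Y (best of 4, 10); North Co. gets 20.
Among 4, 0, 20, the best is 20 at Downtown. Subgame-perfect outcome: (Downtown, Y) with payoffs (20, 10).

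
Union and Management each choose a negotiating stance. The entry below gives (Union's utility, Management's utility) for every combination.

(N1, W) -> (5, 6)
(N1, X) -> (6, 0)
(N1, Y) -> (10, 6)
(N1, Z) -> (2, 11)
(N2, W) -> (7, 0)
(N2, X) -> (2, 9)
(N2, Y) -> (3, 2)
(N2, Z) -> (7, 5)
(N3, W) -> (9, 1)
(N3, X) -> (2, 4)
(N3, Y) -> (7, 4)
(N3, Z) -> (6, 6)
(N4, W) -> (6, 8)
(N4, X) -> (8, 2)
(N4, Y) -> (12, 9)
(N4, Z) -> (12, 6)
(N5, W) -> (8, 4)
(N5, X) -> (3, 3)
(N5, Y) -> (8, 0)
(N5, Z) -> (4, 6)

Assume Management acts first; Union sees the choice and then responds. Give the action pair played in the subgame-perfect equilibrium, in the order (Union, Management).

Work backward from Union's decision.
- W: BR = N3, leader payoff 1.
- X: BR = N4, leader payoff 2.
- Y: BR = N4, leader payoff 9.
- Z: BR = N4, leader payoff 6.
Maximizing over 1, 2, 9, 6, Management chooses Y. Subgame-perfect outcome: (N4, Y) with payoffs (12, 9).

(N4, Y)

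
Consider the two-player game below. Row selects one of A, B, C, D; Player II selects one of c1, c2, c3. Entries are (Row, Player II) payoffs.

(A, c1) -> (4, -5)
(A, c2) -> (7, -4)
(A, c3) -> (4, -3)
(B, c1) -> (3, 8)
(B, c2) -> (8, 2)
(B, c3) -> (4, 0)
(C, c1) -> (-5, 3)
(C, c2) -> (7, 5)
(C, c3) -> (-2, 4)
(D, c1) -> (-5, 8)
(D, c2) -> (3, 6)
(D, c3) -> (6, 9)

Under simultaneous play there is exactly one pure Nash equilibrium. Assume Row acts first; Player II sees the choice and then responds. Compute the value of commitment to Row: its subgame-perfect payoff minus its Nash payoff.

Solve by backward induction (Row leads).
- A → Player II plays c3 (best of -5, -4, -3); Row gets 4.
- B → Player II plays c1 (best of 8, 2, 0); Row gets 3.
- C → Player II plays c2 (best of 3, 5, 4); Row gets 7.
- D → Player II plays c3 (best of 8, 6, 9); Row gets 6.
Row's induced payoffs are 4, 3, 7, 6, so Row commits to C. Subgame-perfect outcome: (C, c2) with payoffs (7, 5).
Under simultaneous play:
Row's best replies: c1→A; c2→B; c3→D.
Player II's best replies: A→c3; B→c1; C→c2; D→c3.
Only (D, c3) has each player best-responding; Nash payoffs (6, 9).
Row's commitment gain: 7 − 6 = 1.

1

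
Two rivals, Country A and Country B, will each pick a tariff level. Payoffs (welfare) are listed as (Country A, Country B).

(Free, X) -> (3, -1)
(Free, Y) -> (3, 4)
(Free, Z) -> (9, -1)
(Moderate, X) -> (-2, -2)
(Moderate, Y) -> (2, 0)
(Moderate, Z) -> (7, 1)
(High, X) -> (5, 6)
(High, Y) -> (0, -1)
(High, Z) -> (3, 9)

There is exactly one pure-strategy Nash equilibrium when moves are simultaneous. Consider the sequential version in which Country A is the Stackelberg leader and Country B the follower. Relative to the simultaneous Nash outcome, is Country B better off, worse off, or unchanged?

worse off

Solve by backward induction (Country A leads).
- Free: BR = Y, leader payoff 3.
- Moderate: BR = Z, leader payoff 7.
- High: BR = Z, leader payoff 3.
Maximizing over 3, 7, 3, Country A chooses Moderate. Subgame-perfect outcome: (Moderate, Z) with payoffs (7, 1).
Under simultaneous play:
Country A's best replies: X→High; Y→Free; Z→Free.
Country B's best replies: Free→Y; Moderate→Z; High→Z.
The unique mutual best reply is (Free, Y), giving (3, 4).
Country B earns 1 sequentially versus 4 at the Nash outcome: worse off.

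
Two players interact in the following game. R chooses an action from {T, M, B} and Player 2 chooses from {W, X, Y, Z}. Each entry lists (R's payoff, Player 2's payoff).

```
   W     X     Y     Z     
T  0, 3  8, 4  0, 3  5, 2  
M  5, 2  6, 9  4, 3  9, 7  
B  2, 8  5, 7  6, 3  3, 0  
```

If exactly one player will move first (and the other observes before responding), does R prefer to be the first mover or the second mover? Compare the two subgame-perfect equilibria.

second

If R leads: Player 2's best replies are T→X, M→X, B→W; R's induced payoffs 8, 6, 2; outcome (T, X), payoffs (8, 4).
If Player 2 leads: R's best replies are W→M, X→T, Y→B, Z→M; Player 2's induced payoffs 2, 4, 3, 7; outcome (M, Z), payoffs (9, 7).
R gets 8 moving first and 9 moving second, so R prefers to move second.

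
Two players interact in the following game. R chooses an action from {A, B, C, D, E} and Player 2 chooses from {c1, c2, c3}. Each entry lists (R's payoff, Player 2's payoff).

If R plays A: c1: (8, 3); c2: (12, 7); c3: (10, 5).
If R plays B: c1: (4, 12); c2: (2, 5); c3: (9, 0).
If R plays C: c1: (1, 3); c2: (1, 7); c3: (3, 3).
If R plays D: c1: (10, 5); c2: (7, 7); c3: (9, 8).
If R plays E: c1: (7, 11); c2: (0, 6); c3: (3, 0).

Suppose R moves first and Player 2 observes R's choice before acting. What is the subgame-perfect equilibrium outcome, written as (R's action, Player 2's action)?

(A, c2)

Backward induction with R moving first.
- A: Player 2 compares 3, 7, 5 and picks c2; R would get 12.
- B: Player 2 compares 12, 5, 0 and picks c1; R would get 4.
- C: Player 2 compares 3, 7, 3 and picks c2; R would get 1.
- D: Player 2 compares 5, 7, 8 and picks c3; R would get 9.
- E: Player 2 compares 11, 6, 0 and picks c1; R would get 7.
R's induced payoffs are 12, 4, 1, 9, 7, so R commits to A. Subgame-perfect outcome: (A, c2) with payoffs (12, 7).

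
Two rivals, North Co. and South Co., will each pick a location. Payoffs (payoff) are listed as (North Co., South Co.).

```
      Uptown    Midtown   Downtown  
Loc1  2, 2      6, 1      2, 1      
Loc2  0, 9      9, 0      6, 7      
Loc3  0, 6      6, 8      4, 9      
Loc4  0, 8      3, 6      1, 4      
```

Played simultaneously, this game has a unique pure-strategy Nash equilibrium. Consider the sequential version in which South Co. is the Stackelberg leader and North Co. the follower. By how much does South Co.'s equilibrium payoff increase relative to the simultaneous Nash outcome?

5

Work backward from North Co.'s decision.
- Uptown: BR = Loc1, leader payoff 2.
- Midtown: BR = Loc2, leader payoff 0.
- Downtown: BR = Loc2, leader payoff 7.
Among 2, 0, 7, the best is 7 at Downtown. Subgame-perfect outcome: (Loc2, Downtown) with payoffs (6, 7).
For the simultaneous game, intersect best replies.
North Co.'s best replies: Uptown→Loc1; Midtown→Loc2; Downtown→Loc2.
South Co.'s best replies: Loc1→Uptown; Loc2→Uptown; Loc3→Downtown; Loc4→Uptown.
Only (Loc1, Uptown) has each player best-responding; Nash payoffs (2, 2).
South Co.'s commitment gain: 7 − 2 = 5.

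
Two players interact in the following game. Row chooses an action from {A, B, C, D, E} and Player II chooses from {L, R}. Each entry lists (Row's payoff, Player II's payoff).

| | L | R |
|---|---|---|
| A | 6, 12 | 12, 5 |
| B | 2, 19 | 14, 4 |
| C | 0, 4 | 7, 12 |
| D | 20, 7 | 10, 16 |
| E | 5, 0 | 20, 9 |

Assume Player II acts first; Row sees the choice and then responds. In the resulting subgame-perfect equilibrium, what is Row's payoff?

Solve by backward induction (Player II leads).
- L: Row compares 6, 2, 0, 20, 5 and picks D; Player II would get 7.
- R: Row compares 12, 14, 7, 10, 20 and picks E; Player II would get 9.
Among 7, 9, the best is 9 at R. Subgame-perfect outcome: (E, R) with payoffs (20, 9).

20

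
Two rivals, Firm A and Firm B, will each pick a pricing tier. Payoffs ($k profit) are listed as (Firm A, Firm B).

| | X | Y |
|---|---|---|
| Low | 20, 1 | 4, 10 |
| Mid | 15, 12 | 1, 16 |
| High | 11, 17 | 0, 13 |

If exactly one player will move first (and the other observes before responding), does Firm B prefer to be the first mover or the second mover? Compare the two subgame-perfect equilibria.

second

If Firm A leads: Firm B's best replies are Low→Y, Mid→Y, High→X; Firm A's induced payoffs 4, 1, 11; outcome (High, X), payoffs (11, 17).
If Firm B leads: Firm A's best replies are X→Low, Y→Low; Firm B's induced payoffs 1, 10; outcome (Low, Y), payoffs (4, 10).
Firm B gets 10 moving first and 17 moving second, so Firm B prefers to move second.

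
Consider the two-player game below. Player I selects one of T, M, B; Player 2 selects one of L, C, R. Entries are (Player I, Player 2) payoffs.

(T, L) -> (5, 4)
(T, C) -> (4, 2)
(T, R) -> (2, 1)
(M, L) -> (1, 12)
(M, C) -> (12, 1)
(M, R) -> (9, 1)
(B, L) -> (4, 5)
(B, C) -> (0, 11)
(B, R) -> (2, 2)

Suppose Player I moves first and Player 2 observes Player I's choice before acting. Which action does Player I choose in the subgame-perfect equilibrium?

T

Backward induction with Player I moving first.
- T: BR = L, leader payoff 5.
- M: BR = L, leader payoff 1.
- B: BR = C, leader payoff 0.
Player I's induced payoffs are 5, 1, 0, so Player I commits to T. Subgame-perfect outcome: (T, L) with payoffs (5, 4).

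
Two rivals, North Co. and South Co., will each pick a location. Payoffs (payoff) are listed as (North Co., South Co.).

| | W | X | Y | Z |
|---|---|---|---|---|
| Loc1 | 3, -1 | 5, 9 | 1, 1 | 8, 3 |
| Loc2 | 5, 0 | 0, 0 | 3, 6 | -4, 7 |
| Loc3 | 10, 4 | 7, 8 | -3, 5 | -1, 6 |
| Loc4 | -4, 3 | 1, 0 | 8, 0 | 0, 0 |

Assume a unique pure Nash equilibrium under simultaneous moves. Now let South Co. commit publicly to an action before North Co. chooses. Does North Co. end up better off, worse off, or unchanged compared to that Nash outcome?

unchanged

Work backward from North Co.'s decision.
- W: North Co. compares 3, 5, 10, -4 and picks Loc3; South Co. would get 4.
- X: North Co. compares 5, 0, 7, 1 and picks Loc3; South Co. would get 8.
- Y: North Co. compares 1, 3, -3, 8 and picks Loc4; South Co. would get 0.
- Z: North Co. compares 8, -4, -1, 0 and picks Loc1; South Co. would get 3.
Maximizing over 4, 8, 0, 3, South Co. chooses X. Subgame-perfect outcome: (Loc3, X) with payoffs (7, 8).
Now find the simultaneous Nash equilibrium.
North Co.'s best replies: W→Loc3; X→Loc3; Y→Loc4; Z→Loc1.
South Co.'s best replies: Loc1→X; Loc2→Z; Loc3→X; Loc4→W.
The unique mutual best reply is (Loc3, X), giving (7, 8).
North Co. earns 7 sequentially versus 7 at the Nash outcome: unchanged.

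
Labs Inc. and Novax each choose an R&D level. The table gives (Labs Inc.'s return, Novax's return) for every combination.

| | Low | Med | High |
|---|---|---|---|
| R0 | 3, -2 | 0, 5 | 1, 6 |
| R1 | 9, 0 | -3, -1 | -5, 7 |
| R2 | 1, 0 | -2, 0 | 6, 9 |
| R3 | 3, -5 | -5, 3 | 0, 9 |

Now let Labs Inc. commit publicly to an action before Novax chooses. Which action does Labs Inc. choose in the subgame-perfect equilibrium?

R2

Work backward from Novax's decision.
- R0 → Novax plays High (best of -2, 5, 6); Labs Inc. gets 1.
- R1 → Novax plays High (best of 0, -1, 7); Labs Inc. gets -5.
- R2 → Novax plays High (best of 0, 0, 9); Labs Inc. gets 6.
- R3 → Novax plays High (best of -5, 3, 9); Labs Inc. gets 0.
Among 1, -5, 6, 0, the best is 6 at R2. Subgame-perfect outcome: (R2, High) with payoffs (6, 9).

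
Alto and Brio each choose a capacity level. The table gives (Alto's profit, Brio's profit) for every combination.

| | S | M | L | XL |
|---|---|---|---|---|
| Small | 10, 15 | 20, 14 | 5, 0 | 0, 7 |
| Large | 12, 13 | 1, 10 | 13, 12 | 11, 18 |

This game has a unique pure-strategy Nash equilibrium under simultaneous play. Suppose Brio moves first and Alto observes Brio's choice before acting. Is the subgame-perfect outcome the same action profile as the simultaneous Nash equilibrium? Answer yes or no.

Solve by backward induction (Brio leads).
- S: BR = Large, leader payoff 13.
- M: BR = Small, leader payoff 14.
- L: BR = Large, leader payoff 12.
- XL: BR = Large, leader payoff 18.
Among 13, 14, 12, 18, the best is 18 at XL. Subgame-perfect outcome: (Large, XL) with payoffs (11, 18).
For the simultaneous game, intersect best replies.
Alto's best replies: S→Large; M→Small; L→Large; XL→Large.
Brio's best replies: Small→S; Large→XL.
The unique mutual best reply is (Large, XL), giving (11, 18).
Sequential outcome (Large, XL) coincides with the Nash profile (Large, XL).

yes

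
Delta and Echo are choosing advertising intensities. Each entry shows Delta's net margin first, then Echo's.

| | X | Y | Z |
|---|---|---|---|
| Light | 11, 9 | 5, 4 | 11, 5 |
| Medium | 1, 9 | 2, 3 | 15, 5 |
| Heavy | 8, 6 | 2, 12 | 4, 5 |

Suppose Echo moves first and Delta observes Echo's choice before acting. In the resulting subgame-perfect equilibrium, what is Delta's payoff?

11

Backward induction with Echo moving first.
- X: Delta compares 11, 1, 8 and picks Light; Echo would get 9.
- Y: Delta compares 5, 2, 2 and picks Light; Echo would get 4.
- Z: Delta compares 11, 15, 4 and picks Medium; Echo would get 5.
Maximizing over 9, 4, 5, Echo chooses X. Subgame-perfect outcome: (Light, X) with payoffs (11, 9).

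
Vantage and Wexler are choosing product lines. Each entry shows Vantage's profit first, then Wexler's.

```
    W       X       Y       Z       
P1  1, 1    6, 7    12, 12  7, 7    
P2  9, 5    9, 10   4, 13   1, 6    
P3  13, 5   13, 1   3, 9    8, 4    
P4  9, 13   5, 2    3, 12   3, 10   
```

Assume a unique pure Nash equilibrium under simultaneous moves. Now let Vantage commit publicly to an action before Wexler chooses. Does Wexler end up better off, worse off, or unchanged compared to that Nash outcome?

Wexler best-responds to each possible Vantage move:
- P1: BR = Y, leader payoff 12.
- P2: BR = Y, leader payoff 4.
- P3: BR = Y, leader payoff 3.
- P4: BR = W, leader payoff 9.
Maximizing over 12, 4, 3, 9, Vantage chooses P1. Subgame-perfect outcome: (P1, Y) with payoffs (12, 12).
For the simultaneous game, intersect best replies.
Vantage's best replies: W→P3; X→P3; Y→P1; Z→P3.
Wexler's best replies: P1→Y; P2→Y; P3→Y; P4→W.
Only (P1, Y) has each player best-responding; Nash payoffs (12, 12).
Wexler earns 12 sequentially versus 12 at the Nash outcome: unchanged.

unchanged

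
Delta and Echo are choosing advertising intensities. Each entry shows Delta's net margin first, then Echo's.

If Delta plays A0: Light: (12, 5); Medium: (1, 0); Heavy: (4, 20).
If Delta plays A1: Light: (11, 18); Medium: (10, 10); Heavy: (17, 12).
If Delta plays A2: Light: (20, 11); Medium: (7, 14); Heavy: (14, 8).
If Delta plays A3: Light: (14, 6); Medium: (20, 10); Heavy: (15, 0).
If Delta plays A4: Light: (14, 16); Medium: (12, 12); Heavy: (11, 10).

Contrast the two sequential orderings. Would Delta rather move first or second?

If Delta leads: Echo's best replies are A0→Heavy, A1→Light, A2→Medium, A3→Medium, A4→Light; Delta's induced payoffs 4, 11, 7, 20, 14; outcome (A3, Medium), payoffs (20, 10).
If Echo leads: Delta's best replies are Light→A2, Medium→A3, Heavy→A1; Echo's induced payoffs 11, 10, 12; outcome (A1, Heavy), payoffs (17, 12).
Delta gets 20 moving first and 17 moving second, so Delta prefers to move first.

first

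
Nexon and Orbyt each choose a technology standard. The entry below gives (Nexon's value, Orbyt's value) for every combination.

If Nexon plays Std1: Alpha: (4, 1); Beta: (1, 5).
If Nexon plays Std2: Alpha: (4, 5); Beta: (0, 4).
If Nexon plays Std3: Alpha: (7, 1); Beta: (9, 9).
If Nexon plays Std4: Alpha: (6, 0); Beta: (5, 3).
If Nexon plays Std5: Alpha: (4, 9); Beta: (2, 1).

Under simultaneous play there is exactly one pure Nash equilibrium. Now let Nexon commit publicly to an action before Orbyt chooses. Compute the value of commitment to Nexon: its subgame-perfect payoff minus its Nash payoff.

Orbyt best-responds to each possible Nexon move:
- Std1: BR = Beta, leader payoff 1.
- Std2: BR = Alpha, leader payoff 4.
- Std3: BR = Beta, leader payoff 9.
- Std4: BR = Beta, leader payoff 5.
- Std5: BR = Alpha, leader payoff 4.
Maximizing over 1, 4, 9, 5, 4, Nexon chooses Std3. Subgame-perfect outcome: (Std3, Beta) with payoffs (9, 9).
Under simultaneous play:
Nexon's best replies: Alpha→Std3; Beta→Std3.
Orbyt's best replies: Std1→Beta; Std2→Alpha; Std3→Beta; Std4→Beta; Std5→Alpha.
Only (Std3, Beta) has each player best-responding; Nash payoffs (9, 9).
Nexon's commitment gain: 9 − 9 = 0.

0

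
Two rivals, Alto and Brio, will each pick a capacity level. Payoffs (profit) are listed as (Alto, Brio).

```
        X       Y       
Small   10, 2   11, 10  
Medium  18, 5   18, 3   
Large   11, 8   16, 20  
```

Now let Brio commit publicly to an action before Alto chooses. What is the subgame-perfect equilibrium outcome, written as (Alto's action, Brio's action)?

(Medium, X)

Alto best-responds to each possible Brio move:
- X: BR = Medium, leader payoff 5.
- Y: BR = Medium, leader payoff 3.
Brio's induced payoffs are 5, 3, so Brio commits to X. Subgame-perfect outcome: (Medium, X) with payoffs (18, 5).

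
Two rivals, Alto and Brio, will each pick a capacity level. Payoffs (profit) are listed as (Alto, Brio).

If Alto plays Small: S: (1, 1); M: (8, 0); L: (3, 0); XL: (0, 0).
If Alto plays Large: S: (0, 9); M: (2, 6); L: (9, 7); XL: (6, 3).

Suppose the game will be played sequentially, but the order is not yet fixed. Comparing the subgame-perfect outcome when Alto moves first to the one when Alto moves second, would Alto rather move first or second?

second

If Alto leads: Brio's best replies are Small→S, Large→S; Alto's induced payoffs 1, 0; outcome (Small, S), payoffs (1, 1).
If Brio leads: Alto's best replies are S→Small, M→Small, L→Large, XL→Large; Brio's induced payoffs 1, 0, 7, 3; outcome (Large, L), payoffs (9, 7).
Alto gets 1 moving first and 9 moving second, so Alto prefers to move second.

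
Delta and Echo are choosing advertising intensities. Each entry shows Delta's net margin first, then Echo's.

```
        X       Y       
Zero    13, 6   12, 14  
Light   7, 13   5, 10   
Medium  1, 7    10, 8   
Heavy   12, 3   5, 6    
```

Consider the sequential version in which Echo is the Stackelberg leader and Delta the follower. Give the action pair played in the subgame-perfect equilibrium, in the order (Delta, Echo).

(Zero, Y)

Work backward from Delta's decision.
- X → Delta plays Zero (best of 13, 7, 1, 12); Echo gets 6.
- Y → Delta plays Zero (best of 12, 5, 10, 5); Echo gets 14.
Maximizing over 6, 14, Echo chooses Y. Subgame-perfect outcome: (Zero, Y) with payoffs (12, 14).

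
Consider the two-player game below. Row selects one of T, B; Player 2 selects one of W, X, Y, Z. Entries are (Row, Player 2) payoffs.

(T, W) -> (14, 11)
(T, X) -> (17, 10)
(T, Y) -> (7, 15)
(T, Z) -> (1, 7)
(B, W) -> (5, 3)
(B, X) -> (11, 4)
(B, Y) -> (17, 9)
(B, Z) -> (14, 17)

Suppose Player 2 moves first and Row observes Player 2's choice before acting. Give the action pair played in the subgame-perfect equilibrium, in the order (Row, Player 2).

Row best-responds to each possible Player 2 move:
- W: Row compares 14, 5 and picks T; Player 2 would get 11.
- X: Row compares 17, 11 and picks T; Player 2 would get 10.
- Y: Row compares 7, 17 and picks B; Player 2 would get 9.
- Z: Row compares 1, 14 and picks B; Player 2 would get 17.
Player 2's induced payoffs are 11, 10, 9, 17, so Player 2 commits to Z. Subgame-perfect outcome: (B, Z) with payoffs (14, 17).

(B, Z)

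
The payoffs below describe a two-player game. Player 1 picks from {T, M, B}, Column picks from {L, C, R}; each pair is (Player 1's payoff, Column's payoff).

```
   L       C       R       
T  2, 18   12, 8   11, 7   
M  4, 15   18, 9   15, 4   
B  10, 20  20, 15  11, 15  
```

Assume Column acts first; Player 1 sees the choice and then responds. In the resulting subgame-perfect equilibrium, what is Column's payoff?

20

Work backward from Player 1's decision.
- L: BR = B, leader payoff 20.
- C: BR = B, leader payoff 15.
- R: BR = M, leader payoff 4.
Maximizing over 20, 15, 4, Column chooses L. Subgame-perfect outcome: (B, L) with payoffs (10, 20).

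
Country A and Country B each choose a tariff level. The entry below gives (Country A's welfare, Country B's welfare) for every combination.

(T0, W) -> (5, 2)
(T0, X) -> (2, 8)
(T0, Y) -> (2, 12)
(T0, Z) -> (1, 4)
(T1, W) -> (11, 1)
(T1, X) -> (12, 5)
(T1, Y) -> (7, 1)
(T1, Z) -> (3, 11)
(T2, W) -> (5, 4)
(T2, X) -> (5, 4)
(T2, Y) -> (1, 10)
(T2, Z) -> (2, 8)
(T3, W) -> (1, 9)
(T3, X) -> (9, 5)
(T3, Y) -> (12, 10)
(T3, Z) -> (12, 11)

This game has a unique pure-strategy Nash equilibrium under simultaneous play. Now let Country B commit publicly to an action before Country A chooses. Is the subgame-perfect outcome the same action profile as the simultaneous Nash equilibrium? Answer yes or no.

Country A best-responds to each possible Country B move:
- W: Country A compares 5, 11, 5, 1 and picks T1; Country B would get 1.
- X: Country A compares 2, 12, 5, 9 and picks T1; Country B would get 5.
- Y: Country A compares 2, 7, 1, 12 and picks T3; Country B would get 10.
- Z: Country A compares 1, 3, 2, 12 and picks T3; Country B would get 11.
Among 1, 5, 10, 11, the best is 11 at Z. Subgame-perfect outcome: (T3, Z) with payoffs (12, 11).
Now find the simultaneous Nash equilibrium.
Country A's best replies: W→T1; X→T1; Y→T3; Z→T3.
Country B's best replies: T0→Y; T1→Z; T2→Y; T3→Z.
The unique mutual best reply is (T3, Z), giving (12, 11).
Sequential outcome (T3, Z) coincides with the Nash profile (T3, Z).

yes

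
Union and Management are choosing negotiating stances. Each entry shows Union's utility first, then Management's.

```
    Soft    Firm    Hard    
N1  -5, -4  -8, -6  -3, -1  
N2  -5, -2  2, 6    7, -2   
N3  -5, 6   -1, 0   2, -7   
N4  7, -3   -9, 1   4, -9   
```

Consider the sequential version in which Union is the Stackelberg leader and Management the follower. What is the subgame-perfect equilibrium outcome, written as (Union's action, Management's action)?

(N2, Firm)

Solve by backward induction (Union leads).
- N1 → Management plays Hard (best of -4, -6, -1); Union gets -3.
- N2 → Management plays Firm (best of -2, 6, -2); Union gets 2.
- N3 → Management plays Soft (best of 6, 0, -7); Union gets -5.
- N4 → Management plays Firm (best of -3, 1, -9); Union gets -9.
Union's induced payoffs are -3, 2, -5, -9, so Union commits to N2. Subgame-perfect outcome: (N2, Firm) with payoffs (2, 6).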